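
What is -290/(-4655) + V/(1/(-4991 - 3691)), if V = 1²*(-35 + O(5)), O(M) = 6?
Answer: 234405376/931 ≈ 2.5178e+5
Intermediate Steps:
V = -29 (V = 1²*(-35 + 6) = 1*(-29) = -29)
-290/(-4655) + V/(1/(-4991 - 3691)) = -290/(-4655) - 29/(1/(-4991 - 3691)) = -290*(-1/4655) - 29/(1/(-8682)) = 58/931 - 29/(-1/8682) = 58/931 - 29*(-8682) = 58/931 + 251778 = 234405376/931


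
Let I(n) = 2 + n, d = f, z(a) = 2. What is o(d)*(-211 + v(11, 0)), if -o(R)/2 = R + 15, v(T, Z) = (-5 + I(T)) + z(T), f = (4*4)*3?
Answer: 25326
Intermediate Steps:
f = 48 (f = 16*3 = 48)
d = 48
v(T, Z) = -1 + T (v(T, Z) = (-5 + (2 + T)) + 2 = (-3 + T) + 2 = -1 + T)
o(R) = -30 - 2*R (o(R) = -2*(R + 15) = -2*(15 + R) = -30 - 2*R)
o(d)*(-211 + v(11, 0)) = (-30 - 2*48)*(-211 + (-1 + 11)) = (-30 - 96)*(-211 + 10) = -126*(-201) = 25326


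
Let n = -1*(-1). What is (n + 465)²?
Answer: 217156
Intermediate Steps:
n = 1
(n + 465)² = (1 + 465)² = 466² = 217156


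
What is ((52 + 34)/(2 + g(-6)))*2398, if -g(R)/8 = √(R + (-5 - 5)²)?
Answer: -103114/1503 - 412456*√94/1503 ≈ -2729.2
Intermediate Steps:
g(R) = -8*√(100 + R) (g(R) = -8*√(R + (-5 - 5)²) = -8*√(R + (-10)²) = -8*√(R + 100) = -8*√(100 + R))
((52 + 34)/(2 + g(-6)))*2398 = ((52 + 34)/(2 - 8*√(100 - 6)))*2398 = (86/(2 - 8*√94))*2398 = 206228/(2 - 8*√94)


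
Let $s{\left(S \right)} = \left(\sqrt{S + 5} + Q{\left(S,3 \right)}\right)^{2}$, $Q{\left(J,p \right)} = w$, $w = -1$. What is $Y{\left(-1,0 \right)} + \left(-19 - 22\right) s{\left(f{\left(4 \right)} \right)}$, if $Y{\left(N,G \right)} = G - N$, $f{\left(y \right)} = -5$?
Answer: $-40$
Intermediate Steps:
$Q{\left(J,p \right)} = -1$
$s{\left(S \right)} = \left(-1 + \sqrt{5 + S}\right)^{2}$ ($s{\left(S \right)} = \left(\sqrt{S + 5} - 1\right)^{2} = \left(\sqrt{5 + S} - 1\right)^{2} = \left(-1 + \sqrt{5 + S}\right)^{2}$)
$Y{\left(-1,0 \right)} + \left(-19 - 22\right) s{\left(f{\left(4 \right)} \right)} = \left(0 - -1\right) + \left(-19 - 22\right) \left(-1 + \sqrt{5 - 5}\right)^{2} = \left(0 + 1\right) + \left(-19 - 22\right) \left(-1 + \sqrt{0}\right)^{2} = 1 - 41 \left(-1 + 0\right)^{2} = 1 - 41 \left(-1\right)^{2} = 1 - 41 = -40$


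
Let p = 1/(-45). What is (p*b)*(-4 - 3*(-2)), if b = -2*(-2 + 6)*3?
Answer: 16/15 ≈ 1.0667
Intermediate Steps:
p = -1/45 ≈ -0.022222
b = -24 (b = -2*4*3 = -8*3 = -24)
(p*b)*(-4 - 3*(-2)) = (-1/45*(-24))*(-4 - 3*(-2)) = 8*(-4 + 6)/15 = (8/15)*2 = 16/15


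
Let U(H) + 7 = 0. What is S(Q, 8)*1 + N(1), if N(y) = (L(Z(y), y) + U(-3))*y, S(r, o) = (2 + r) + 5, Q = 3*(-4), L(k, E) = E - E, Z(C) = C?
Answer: -12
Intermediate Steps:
L(k, E) = 0
U(H) = -7 (U(H) = -7 + 0 = -7)
Q = -12
S(r, o) = 7 + r
N(y) = -7*y (N(y) = (0 - 7)*y = -7*y)
S(Q, 8)*1 + N(1) = (7 - 12)*1 - 7*1 = -5*1 - 7 = -5 - 7 = -12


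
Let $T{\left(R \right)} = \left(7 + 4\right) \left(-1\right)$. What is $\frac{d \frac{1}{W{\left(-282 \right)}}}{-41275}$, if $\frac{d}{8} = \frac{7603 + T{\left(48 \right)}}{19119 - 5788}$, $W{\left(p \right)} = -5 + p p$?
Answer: $- \frac{4672}{3365715230075} \approx -1.3881 \cdot 10^{-9}$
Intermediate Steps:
$T{\left(R \right)} = -11$ ($T{\left(R \right)} = 11 \left(-1\right) = -11$)
$W{\left(p \right)} = -5 + p^{2}$
$d = \frac{60736}{13331}$ ($d = 8 \frac{7603 - 11}{19119 - 5788} = 8 \cdot \frac{7592}{13331} = \frac{60736}{13331} \approx 4.556$)
$\frac{d \frac{1}{W{\left(-282 \right)}}}{-41275} = \frac{\frac{60736}{13331} \frac{1}{-5 + \left(-282\right)^{2}}}{-41275} = \frac{60736}{13331 \left(-5 + 79524\right)} \left(- \frac{1}{41275}\right) = \frac{60736}{13331 \cdot 79519} \left(- \frac{1}{41275}\right) = \frac{60736}{13331} \cdot \frac{1}{79519} \left(- \frac{1}{41275}\right) = \frac{60736}{1060067789} \left(- \frac{1}{41275}\right) = - \frac{4672}{3365715230075}$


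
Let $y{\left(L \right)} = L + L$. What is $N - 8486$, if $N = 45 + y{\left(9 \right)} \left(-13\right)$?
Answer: $-8675$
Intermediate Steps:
$y{\left(L \right)} = 2 L$
$N = -189$ ($N = 45 + 2 \cdot 9 \left(-13\right) = 45 + 18 \left(-13\right) = 45 - 234 = -189$)
$N - 8486 = -189 - 8486 = -8675$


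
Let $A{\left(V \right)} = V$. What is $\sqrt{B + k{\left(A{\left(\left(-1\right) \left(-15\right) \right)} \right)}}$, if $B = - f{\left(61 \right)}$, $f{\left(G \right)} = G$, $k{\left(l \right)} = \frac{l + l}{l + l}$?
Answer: $2 i \sqrt{15} \approx 7.746 i$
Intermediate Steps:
$k{\left(l \right)} = 1$ ($k{\left(l \right)} = \frac{2 l}{2 l} = 2 l \frac{1}{2 l} = 1$)
$B = -61$ ($B = \left(-1\right) 61 = -61$)
$\sqrt{B + k{\left(A{\left(\left(-1\right) \left(-15\right) \right)} \right)}} = \sqrt{-61 + 1} = \sqrt{-60} = 2 i \sqrt{15}$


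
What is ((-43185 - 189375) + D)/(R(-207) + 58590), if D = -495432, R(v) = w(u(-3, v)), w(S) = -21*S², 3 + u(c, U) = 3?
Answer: -40444/3255 ≈ -12.425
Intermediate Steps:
u(c, U) = 0 (u(c, U) = -3 + 3 = 0)
R(v) = 0 (R(v) = -21*0² = -21*0 = 0)
((-43185 - 189375) + D)/(R(-207) + 58590) = ((-43185 - 189375) - 495432)/(0 + 58590) = (-232560 - 495432)/58590 = -727992*1/58590 = -40444/3255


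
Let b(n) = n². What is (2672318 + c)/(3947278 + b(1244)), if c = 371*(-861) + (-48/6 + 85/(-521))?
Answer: 612924937/1431399047 ≈ 0.42820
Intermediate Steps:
c = -166427804/521 (c = -319431 + (-48*⅙ + 85*(-1/521)) = -319431 + (-8 - 85/521) = -319431 - 4253/521 = -166427804/521 ≈ -3.1944e+5)
(2672318 + c)/(3947278 + b(1244)) = (2672318 - 166427804/521)/(3947278 + 1244²) = 1225849874/(521*(3947278 + 1547536)) = (1225849874/521)/5494814 = (1225849874/521)*(1/5494814) = 612924937/1431399047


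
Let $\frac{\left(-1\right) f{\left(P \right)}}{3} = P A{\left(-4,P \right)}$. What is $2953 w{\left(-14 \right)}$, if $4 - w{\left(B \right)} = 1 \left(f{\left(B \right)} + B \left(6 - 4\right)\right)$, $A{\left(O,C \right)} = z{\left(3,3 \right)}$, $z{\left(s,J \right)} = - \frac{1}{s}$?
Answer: $135838$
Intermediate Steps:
$A{\left(O,C \right)} = - \frac{1}{3}$
$f{\left(P \right)} = P$ ($f{\left(P \right)} = - 3 P \left(- \frac{1}{3}\right) = - 3 \left(- \frac{P}{3}\right) = P$)
$w{\left(B \right)} = 4 - 3 B$ ($w{\left(B \right)} = 4 - 1 \left(B + B \left(6 - 4\right)\right) = 4 - 1 \left(B + B 2\right) = 4 - 1 \left(B + 2 B\right) = 4 - 1 \cdot 3 B = 4 - 3 B$)
$2953 w{\left(-14 \right)} = 2953 \left(4 - -42\right) = 2953 \left(4 + 42\right) = 2953 \cdot 46 = 135838$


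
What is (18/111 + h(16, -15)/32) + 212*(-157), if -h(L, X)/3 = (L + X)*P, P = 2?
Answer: -19704143/592 ≈ -33284.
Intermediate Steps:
h(L, X) = -6*L - 6*X (h(L, X) = -3*(L + X)*2 = -3*(2*L + 2*X) = -6*L - 6*X)
(18/111 + h(16, -15)/32) + 212*(-157) = (18/111 + (-6*16 - 6*(-15))/32) + 212*(-157) = (18*(1/111) + (-96 + 90)*(1/32)) - 33284 = (6/37 - 6*1/32) - 33284 = (6/37 - 3/16) - 33284 = -15/592 - 33284 = -19704143/592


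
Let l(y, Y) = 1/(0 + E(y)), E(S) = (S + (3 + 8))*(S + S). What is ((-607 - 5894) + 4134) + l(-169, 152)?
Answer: -126407267/53404 ≈ -2367.0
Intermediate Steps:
E(S) = 2*S*(11 + S) (E(S) = (S + 11)*(2*S) = (11 + S)*(2*S) = 2*S*(11 + S))
l(y, Y) = 1/(2*y*(11 + y)) (l(y, Y) = 1/(0 + 2*y*(11 + y)) = 1/(2*y*(11 + y)))
((-607 - 5894) + 4134) + l(-169, 152) = ((-607 - 5894) + 4134) + (½)/(-169*(11 - 169)) = (-6501 + 4134) + (½)*(-1/169)/(-158) = -2367 + (½)*(-1/169)*(-1/158) = -2367 + 1/53404 = -126407267/53404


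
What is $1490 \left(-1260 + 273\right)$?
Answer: $-1470630$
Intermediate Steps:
$1490 \left(-1260 + 273\right) = 1490 \left(-987\right) = -1470630$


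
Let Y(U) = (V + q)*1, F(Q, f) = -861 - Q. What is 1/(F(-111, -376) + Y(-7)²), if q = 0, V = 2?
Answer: -1/746 ≈ -0.0013405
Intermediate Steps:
Y(U) = 2 (Y(U) = (2 + 0)*1 = 2*1 = 2)
1/(F(-111, -376) + Y(-7)²) = 1/((-861 - 1*(-111)) + 2²) = 1/((-861 + 111) + 4) = 1/(-750 + 4) = 1/(-746) = -1/746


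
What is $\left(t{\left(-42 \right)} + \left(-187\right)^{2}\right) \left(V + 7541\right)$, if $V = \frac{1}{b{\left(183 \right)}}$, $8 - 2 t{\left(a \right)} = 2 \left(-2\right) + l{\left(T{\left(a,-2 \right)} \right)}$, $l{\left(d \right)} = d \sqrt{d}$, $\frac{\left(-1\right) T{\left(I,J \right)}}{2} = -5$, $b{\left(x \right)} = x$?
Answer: $\frac{48265639900}{183} - \frac{6900020 \sqrt{10}}{183} \approx 2.6363 \cdot 10^{8}$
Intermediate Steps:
$T{\left(I,J \right)} = 10$ ($T{\left(I,J \right)} = \left(-2\right) \left(-5\right) = 10$)
$l{\left(d \right)} = d^{\frac{3}{2}}$
$t{\left(a \right)} = 6 - 5 \sqrt{10}$ ($t{\left(a \right)} = 4 - \frac{2 \left(-2\right) + 10^{\frac{3}{2}}}{2} = 4 - \frac{-4 + 10 \sqrt{10}}{2} = 4 + \left(2 - 5 \sqrt{10}\right) = 6 - 5 \sqrt{10}$)
$V = \frac{1}{183} \approx 0.0054645$
$\left(t{\left(-42 \right)} + \left(-187\right)^{2}\right) \left(V + 7541\right) = \left(\left(6 - 5 \sqrt{10}\right) + \left(-187\right)^{2}\right) \left(\frac{1}{183} + 7541\right) = \left(\left(6 - 5 \sqrt{10}\right) + 34969\right) \frac{1380004}{183} = \left(34975 - 5 \sqrt{10}\right) \frac{1380004}{183} = \frac{48265639900}{183} - \frac{6900020 \sqrt{10}}{183}$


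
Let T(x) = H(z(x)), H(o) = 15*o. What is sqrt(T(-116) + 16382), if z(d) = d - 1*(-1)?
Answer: sqrt(14657) ≈ 121.07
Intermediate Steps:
z(d) = 1 + d (z(d) = d + 1 = 1 + d)
T(x) = 15 + 15*x (T(x) = 15*(1 + x) = 15 + 15*x)
sqrt(T(-116) + 16382) = sqrt((15 + 15*(-116)) + 16382) = sqrt((15 - 1740) + 16382) = sqrt(-1725 + 16382) = sqrt(14657)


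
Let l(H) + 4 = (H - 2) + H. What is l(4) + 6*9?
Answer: 56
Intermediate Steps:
l(H) = -6 + 2*H (l(H) = -4 + ((H - 2) + H) = -4 + ((-2 + H) + H) = -4 + (-2 + 2*H) = -6 + 2*H)
l(4) + 6*9 = (-6 + 2*4) + 6*9 = (-6 + 8) + 54 = 2 + 54 = 56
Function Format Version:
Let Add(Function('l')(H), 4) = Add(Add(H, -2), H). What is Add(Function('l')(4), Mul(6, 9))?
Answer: 56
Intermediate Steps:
Function('l')(H) = Add(-6, Mul(2, H)) (Function('l')(H) = Add(-4, Add(Add(H, -2), H)) = Add(-4, Add(Add(-2, H), H)) = Add(-4, Add(-2, Mul(2, H))) = Add(-6, Mul(2, H)))
Add(Function('l')(4), Mul(6, 9)) = Add(Add(-6, Mul(2, 4)), Mul(6, 9)) = Add(Add(-6, 8), 54) = Add(2, 54) = 56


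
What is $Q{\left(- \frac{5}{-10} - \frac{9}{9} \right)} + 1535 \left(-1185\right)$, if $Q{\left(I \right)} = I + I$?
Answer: $-1818976$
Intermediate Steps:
$Q{\left(I \right)} = 2 I$
$Q{\left(- \frac{5}{-10} - \frac{9}{9} \right)} + 1535 \left(-1185\right) = 2 \left(- \frac{5}{-10} - \frac{9}{9}\right) + 1535 \left(-1185\right) = 2 \left(\left(-5\right) \left(- \frac{1}{10}\right) - 1\right) - 1818975 = 2 \left(\frac{1}{2} - 1\right) - 1818975 = 2 \left(- \frac{1}{2}\right) - 1818975 = -1 - 1818975 = -1818976$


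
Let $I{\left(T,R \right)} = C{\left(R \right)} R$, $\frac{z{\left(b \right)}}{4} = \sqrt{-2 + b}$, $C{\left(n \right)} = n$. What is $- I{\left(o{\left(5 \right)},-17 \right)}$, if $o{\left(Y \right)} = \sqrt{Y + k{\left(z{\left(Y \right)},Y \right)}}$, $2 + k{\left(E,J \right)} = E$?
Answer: $-289$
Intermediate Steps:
$z{\left(b \right)} = 4 \sqrt{-2 + b}$
$k{\left(E,J \right)} = -2 + E$
$o{\left(Y \right)} = \sqrt{-2 + Y + 4 \sqrt{-2 + Y}}$ ($o{\left(Y \right)} = \sqrt{Y + \left(-2 + 4 \sqrt{-2 + Y}\right)} = \sqrt{-2 + Y + 4 \sqrt{-2 + Y}}$)
$I{\left(T,R \right)} = R^{2}$ ($I{\left(T,R \right)} = R R = R^{2}$)
$- I{\left(o{\left(5 \right)},-17 \right)} = - \left(-17\right)^{2} = \left(-1\right) 289 = -289$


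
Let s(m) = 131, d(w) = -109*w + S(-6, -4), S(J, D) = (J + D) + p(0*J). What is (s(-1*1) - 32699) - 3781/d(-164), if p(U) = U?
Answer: -581863669/17866 ≈ -32568.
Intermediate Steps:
S(J, D) = D + J (S(J, D) = (J + D) + 0*J = (D + J) + 0 = D + J)
d(w) = -10 - 109*w (d(w) = -109*w + (-4 - 6) = -109*w - 10 = -10 - 109*w)
(s(-1*1) - 32699) - 3781/d(-164) = (131 - 32699) - 3781/(-10 - 109*(-164)) = -32568 - 3781/(-10 + 17876) = -32568 - 3781/17866 = -581863669/17866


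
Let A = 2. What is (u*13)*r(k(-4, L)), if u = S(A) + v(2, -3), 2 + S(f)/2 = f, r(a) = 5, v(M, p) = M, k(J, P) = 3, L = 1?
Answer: 130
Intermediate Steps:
S(f) = -4 + 2*f
u = 2 (u = (-4 + 2*2) + 2 = (-4 + 4) + 2 = 0 + 2 = 2)
(u*13)*r(k(-4, L)) = (2*13)*5 = 26*5 = 130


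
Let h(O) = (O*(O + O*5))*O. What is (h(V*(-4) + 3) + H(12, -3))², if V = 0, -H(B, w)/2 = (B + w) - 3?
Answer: 22500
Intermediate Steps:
H(B, w) = 6 - 2*B - 2*w (H(B, w) = -2*((B + w) - 3) = -2*(-3 + B + w) = 6 - 2*B - 2*w)
h(O) = 6*O³ (h(O) = (O*(O + 5*O))*O = (O*(6*O))*O = (6*O²)*O = 6*O³)
(h(V*(-4) + 3) + H(12, -3))² = (6*(0*(-4) + 3)³ + (6 - 2*12 - 2*(-3)))² = (6*(0 + 3)³ + (6 - 24 + 6))² = (6*3³ - 12)² = (6*27 - 12)² = (162 - 12)² = 150² = 22500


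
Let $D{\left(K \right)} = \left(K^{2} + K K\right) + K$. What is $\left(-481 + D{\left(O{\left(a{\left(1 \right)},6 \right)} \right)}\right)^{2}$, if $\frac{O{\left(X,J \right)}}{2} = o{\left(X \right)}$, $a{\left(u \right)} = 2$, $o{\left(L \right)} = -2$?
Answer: $205209$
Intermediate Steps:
$O{\left(X,J \right)} = -4$ ($O{\left(X,J \right)} = 2 \left(-2\right) = -4$)
$D{\left(K \right)} = K + 2 K^{2}$ ($D{\left(K \right)} = \left(K^{2} + K^{2}\right) + K = 2 K^{2} + K = K + 2 K^{2}$)
$\left(-481 + D{\left(O{\left(a{\left(1 \right)},6 \right)} \right)}\right)^{2} = \left(-481 - 4 \left(1 + 2 \left(-4\right)\right)\right)^{2} = \left(-481 - 4 \left(1 - 8\right)\right)^{2} = \left(-481 - -28\right)^{2} = \left(-481 + 28\right)^{2} = \left(-453\right)^{2} = 205209$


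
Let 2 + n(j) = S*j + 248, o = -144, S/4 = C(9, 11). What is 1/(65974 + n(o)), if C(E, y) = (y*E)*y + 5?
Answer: -1/563924 ≈ -1.7733e-6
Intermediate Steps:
C(E, y) = 5 + E*y**2 (C(E, y) = (E*y)*y + 5 = E*y**2 + 5 = 5 + E*y**2)
S = 4376 (S = 4*(5 + 9*11**2) = 4*(5 + 9*121) = 4*(5 + 1089) = 4*1094 = 4376)
n(j) = 246 + 4376*j (n(j) = -2 + (4376*j + 248) = -2 + (248 + 4376*j) = 246 + 4376*j)
1/(65974 + n(o)) = 1/(65974 + (246 + 4376*(-144))) = 1/(65974 + (246 - 630144)) = 1/(65974 - 629898) = 1/(-563924) = -1/563924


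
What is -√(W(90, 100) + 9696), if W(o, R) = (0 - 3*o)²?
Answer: -2*√20649 ≈ -287.40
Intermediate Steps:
W(o, R) = 9*o² (W(o, R) = (-3*o)² = 9*o²)
-√(W(90, 100) + 9696) = -√(9*90² + 9696) = -√(9*8100 + 9696) = -√(72900 + 9696) = -√82596 = -2*√20649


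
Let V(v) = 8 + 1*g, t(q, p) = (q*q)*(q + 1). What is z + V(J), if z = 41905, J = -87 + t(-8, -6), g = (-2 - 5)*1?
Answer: 41906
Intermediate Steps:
t(q, p) = q²*(1 + q)
g = -7 (g = -7*1 = -7)
J = -535 (J = -87 + (-8)²*(1 - 8) = -87 + 64*(-7) = -87 - 448 = -535)
V(v) = 1 (V(v) = 8 + 1*(-7) = 8 - 7 = 1)
z + V(J) = 41905 + 1 = 41906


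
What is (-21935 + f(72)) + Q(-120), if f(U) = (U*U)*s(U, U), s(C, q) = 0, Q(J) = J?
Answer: -22055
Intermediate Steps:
f(U) = 0 (f(U) = (U*U)*0 = U²*0 = 0)
(-21935 + f(72)) + Q(-120) = (-21935 + 0) - 120 = -21935 - 120 = -22055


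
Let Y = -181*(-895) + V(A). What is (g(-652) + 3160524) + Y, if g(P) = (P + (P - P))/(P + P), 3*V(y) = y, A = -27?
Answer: 6645021/2 ≈ 3.3225e+6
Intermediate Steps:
V(y) = y/3
g(P) = ½ (g(P) = (P + 0)/((2*P)) = P*(1/(2*P)) = ½)
Y = 161986 (Y = -181*(-895) + (⅓)*(-27) = 161995 - 9 = 161986)
(g(-652) + 3160524) + Y = (½ + 3160524) + 161986 = 6321049/2 + 161986 = 6645021/2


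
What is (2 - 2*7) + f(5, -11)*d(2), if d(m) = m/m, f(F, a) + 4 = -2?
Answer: -18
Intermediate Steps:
f(F, a) = -6 (f(F, a) = -4 - 2 = -6)
d(m) = 1
(2 - 2*7) + f(5, -11)*d(2) = (2 - 2*7) - 6*1 = (2 - 14) - 6 = -12 - 6 = -18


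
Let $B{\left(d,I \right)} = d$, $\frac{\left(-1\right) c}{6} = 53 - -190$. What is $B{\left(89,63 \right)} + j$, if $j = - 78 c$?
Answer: $113813$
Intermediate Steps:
$c = -1458$ ($c = - 6 \left(53 - -190\right) = - 6 \left(53 + 190\right) = \left(-6\right) 243 = -1458$)
$j = 113724$ ($j = \left(-78\right) \left(-1458\right) = 113724$)
$B{\left(89,63 \right)} + j = 89 + 113724 = 113813$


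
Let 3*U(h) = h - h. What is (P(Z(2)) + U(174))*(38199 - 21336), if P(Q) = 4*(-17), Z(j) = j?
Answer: -1146684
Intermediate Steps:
U(h) = 0 (U(h) = (h - h)/3 = (1/3)*0 = 0)
P(Q) = -68
(P(Z(2)) + U(174))*(38199 - 21336) = (-68 + 0)*(38199 - 21336) = -68*16863 = -1146684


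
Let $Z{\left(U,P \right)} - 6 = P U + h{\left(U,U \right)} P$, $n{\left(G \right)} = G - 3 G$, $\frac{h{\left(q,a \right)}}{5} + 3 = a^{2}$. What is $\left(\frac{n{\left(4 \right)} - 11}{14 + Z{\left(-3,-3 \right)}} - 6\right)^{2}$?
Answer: $\frac{120409}{3721} \approx 32.359$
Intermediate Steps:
$h{\left(q,a \right)} = -15 + 5 a^{2}$
$n{\left(G \right)} = - 2 G$
$Z{\left(U,P \right)} = 6 + P U + P \left(-15 + 5 U^{2}\right)$ ($Z{\left(U,P \right)} = 6 + \left(P U + \left(-15 + 5 U^{2}\right) P\right) = 6 + \left(P U + P \left(-15 + 5 U^{2}\right)\right) = 6 + P U + P \left(-15 + 5 U^{2}\right)$)
$\left(\frac{n{\left(4 \right)} - 11}{14 + Z{\left(-3,-3 \right)}} - 6\right)^{2} = \left(\frac{\left(-2\right) 4 - 11}{14 + \left(6 - -9 + 5 \left(-3\right) \left(-3 + \left(-3\right)^{2}\right)\right)} - 6\right)^{2} = \left(\frac{-8 - 11}{14 + \left(6 + 9 + 5 \left(-3\right) \left(-3 + 9\right)\right)} - 6\right)^{2} = \left(- \frac{19}{14 + \left(6 + 9 + 5 \left(-3\right) 6\right)} - 6\right)^{2} = \left(- \frac{19}{14 + \left(6 + 9 - 90\right)} - 6\right)^{2} = \left(- \frac{19}{14 - 75} - 6\right)^{2} = \left(- \frac{19}{-61} - 6\right)^{2} = \left(\left(-19\right) \left(- \frac{1}{61}\right) - 6\right)^{2} = \left(\frac{19}{61} - 6\right)^{2} = \left(- \frac{347}{61}\right)^{2} = \frac{120409}{3721}$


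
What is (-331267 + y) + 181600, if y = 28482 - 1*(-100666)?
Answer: -20519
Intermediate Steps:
y = 129148 (y = 28482 + 100666 = 129148)
(-331267 + y) + 181600 = (-331267 + 129148) + 181600 = -202119 + 181600 = -20519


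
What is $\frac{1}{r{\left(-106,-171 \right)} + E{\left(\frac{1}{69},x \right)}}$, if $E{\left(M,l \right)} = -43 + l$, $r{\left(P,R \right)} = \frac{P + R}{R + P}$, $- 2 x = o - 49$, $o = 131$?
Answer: $- \frac{1}{83} \approx -0.012048$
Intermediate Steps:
$x = -41$ ($x = - \frac{131 - 49}{2} = \left(- \frac{1}{2}\right) 82 = -41$)
$r{\left(P,R \right)} = 1$ ($r{\left(P,R \right)} = \frac{P + R}{P + R} = 1$)
$\frac{1}{r{\left(-106,-171 \right)} + E{\left(\frac{1}{69},x \right)}} = \frac{1}{1 - 84} = \frac{1}{-83} = - \frac{1}{83}$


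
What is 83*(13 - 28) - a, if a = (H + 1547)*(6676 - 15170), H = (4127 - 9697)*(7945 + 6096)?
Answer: -664288755807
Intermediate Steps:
H = -78208370 (H = -5570*14041 = -78208370)
a = 664288754562 (a = (-78208370 + 1547)*(6676 - 15170) = -78206823*(-8494) = 664288754562)
83*(13 - 28) - a = 83*(13 - 28) - 1*664288754562 = 83*(-15) - 664288754562 = -1245 - 664288754562 = -664288755807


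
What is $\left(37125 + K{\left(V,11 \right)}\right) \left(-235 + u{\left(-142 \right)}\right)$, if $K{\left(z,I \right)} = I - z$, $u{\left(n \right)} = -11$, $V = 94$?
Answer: $-9112332$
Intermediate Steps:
$\left(37125 + K{\left(V,11 \right)}\right) \left(-235 + u{\left(-142 \right)}\right) = \left(37125 + \left(11 - 94\right)\right) \left(-235 - 11\right) = \left(37125 + \left(11 - 94\right)\right) \left(-246\right) = \left(37125 - 83\right) \left(-246\right) = 37042 \left(-246\right) = -9112332$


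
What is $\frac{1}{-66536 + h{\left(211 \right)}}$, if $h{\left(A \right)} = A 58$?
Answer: $- \frac{1}{54298} \approx -1.8417 \cdot 10^{-5}$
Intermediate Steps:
$h{\left(A \right)} = 58 A$
$\frac{1}{-66536 + h{\left(211 \right)}} = \frac{1}{-66536 + 58 \cdot 211} = \frac{1}{-66536 + 12238} = \frac{1}{-54298} = - \frac{1}{54298}$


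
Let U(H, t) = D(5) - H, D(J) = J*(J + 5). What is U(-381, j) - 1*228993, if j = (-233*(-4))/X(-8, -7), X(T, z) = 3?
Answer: -228562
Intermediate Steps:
D(J) = J*(5 + J)
j = 932/3 (j = -233*(-4)/3 = 932*(1/3) = 932/3 ≈ 310.67)
U(H, t) = 50 - H (U(H, t) = 5*(5 + 5) - H = 5*10 - H = 50 - H)
U(-381, j) - 1*228993 = (50 - 1*(-381)) - 1*228993 = (50 + 381) - 228993 = 431 - 228993 = -228562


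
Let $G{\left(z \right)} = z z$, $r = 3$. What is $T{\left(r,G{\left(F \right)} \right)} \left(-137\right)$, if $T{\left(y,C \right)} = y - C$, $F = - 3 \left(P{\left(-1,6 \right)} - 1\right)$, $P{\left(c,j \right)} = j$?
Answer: $30414$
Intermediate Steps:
$F = -15$ ($F = - 3 \left(6 - 1\right) = \left(-3\right) 5 = -15$)
$G{\left(z \right)} = z^{2}$
$T{\left(r,G{\left(F \right)} \right)} \left(-137\right) = \left(3 - \left(-15\right)^{2}\right) \left(-137\right) = \left(3 - 225\right) \left(-137\right) = \left(-222\right) \left(-137\right) = 30414$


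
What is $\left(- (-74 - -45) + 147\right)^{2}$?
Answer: $30976$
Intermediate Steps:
$\left(- (-74 - -45) + 147\right)^{2} = \left(- (-74 + 45) + 147\right)^{2} = \left(\left(-1\right) \left(-29\right) + 147\right)^{2} = \left(29 + 147\right)^{2} = 176^{2} = 30976$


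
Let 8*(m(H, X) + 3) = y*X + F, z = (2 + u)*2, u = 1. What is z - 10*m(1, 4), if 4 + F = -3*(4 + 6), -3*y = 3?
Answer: 167/2 ≈ 83.500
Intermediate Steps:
y = -1 (y = -⅓*3 = -1)
z = 6 (z = (2 + 1)*2 = 3*2 = 6)
F = -34 (F = -4 - 3*(4 + 6) = -4 - 3*10 = -4 - 30 = -34)
m(H, X) = -29/4 - X/8 (m(H, X) = -3 + (-X - 34)/8 = -3 + (-34 - X)/8 = -3 + (-17/4 - X/8) = -29/4 - X/8)
z - 10*m(1, 4) = 6 - 10*(-29/4 - ⅛*4) = 6 - 10*(-29/4 - ½) = 6 - 10*(-31/4) = 6 + 155/2 = 167/2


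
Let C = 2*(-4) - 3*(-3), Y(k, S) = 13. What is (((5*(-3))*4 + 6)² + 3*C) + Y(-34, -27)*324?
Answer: 7131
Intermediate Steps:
C = 1 (C = -8 + 9 = 1)
(((5*(-3))*4 + 6)² + 3*C) + Y(-34, -27)*324 = (((5*(-3))*4 + 6)² + 3*1) + 13*324 = ((-15*4 + 6)² + 3) + 4212 = ((-60 + 6)² + 3) + 4212 = ((-54)² + 3) + 4212 = (2916 + 3) + 4212 = 2919 + 4212 = 7131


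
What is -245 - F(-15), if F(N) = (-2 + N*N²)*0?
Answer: -245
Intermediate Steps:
F(N) = 0 (F(N) = (-2 + N³)*0 = 0)
-245 - F(-15) = -245 - 1*0 = -245 + 0 = -245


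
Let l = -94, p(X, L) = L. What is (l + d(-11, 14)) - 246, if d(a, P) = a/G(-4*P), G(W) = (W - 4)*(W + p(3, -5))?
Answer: -1244411/3660 ≈ -340.00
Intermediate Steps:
G(W) = (-5 + W)*(-4 + W) (G(W) = (W - 4)*(W - 5) = (-4 + W)*(-5 + W) = (-5 + W)*(-4 + W))
d(a, P) = a/(20 + 16*P² + 36*P) (d(a, P) = a/(20 + (-4*P)² - (-36)*P) = a/(20 + 16*P² + 36*P))
(l + d(-11, 14)) - 246 = (-94 + (¼)*(-11)/(5 + 4*14² + 9*14)) - 246 = (-94 + (¼)*(-11)/(5 + 4*196 + 126)) - 246 = (-94 + (¼)*(-11)/(5 + 784 + 126)) - 246 = (-94 + (¼)*(-11)/915) - 246 = (-94 + (¼)*(-11)*(1/915)) - 246 = (-94 - 11/3660) - 246 = -344051/3660 - 246 = -1244411/3660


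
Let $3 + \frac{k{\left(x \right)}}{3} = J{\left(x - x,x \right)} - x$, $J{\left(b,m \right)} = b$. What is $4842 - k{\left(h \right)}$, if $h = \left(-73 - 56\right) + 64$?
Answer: $4656$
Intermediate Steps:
$h = -65$ ($h = -129 + 64 = -65$)
$k{\left(x \right)} = -9 - 3 x$ ($k{\left(x \right)} = -9 + 3 \left(\left(x - x\right) - x\right) = -9 + 3 \left(0 - x\right) = -9 + 3 \left(- x\right) = -9 - 3 x$)
$4842 - k{\left(h \right)} = 4842 - \left(-9 - -195\right) = 4842 - \left(-9 + 195\right) = 4842 - 186 = 4656$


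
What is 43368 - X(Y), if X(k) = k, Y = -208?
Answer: 43576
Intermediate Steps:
43368 - X(Y) = 43368 - 1*(-208) = 43368 + 208 = 43576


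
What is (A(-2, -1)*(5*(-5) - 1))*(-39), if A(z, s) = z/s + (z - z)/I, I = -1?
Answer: 2028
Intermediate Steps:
A(z, s) = z/s (A(z, s) = z/s + (z - z)/(-1) = z/s + 0*(-1) = z/s + 0 = z/s)
(A(-2, -1)*(5*(-5) - 1))*(-39) = ((-2/(-1))*(5*(-5) - 1))*(-39) = ((-2*(-1))*(-25 - 1))*(-39) = (2*(-26))*(-39) = -52*(-39) = 2028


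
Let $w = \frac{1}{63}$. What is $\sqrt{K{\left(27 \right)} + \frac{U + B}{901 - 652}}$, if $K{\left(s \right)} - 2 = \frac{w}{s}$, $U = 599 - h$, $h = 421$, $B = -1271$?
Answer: $\frac{i \sqrt{587882526}}{15687} \approx 1.5456 i$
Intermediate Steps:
$U = 178$ ($U = 599 - 421 = 178$)
$w = \frac{1}{63} \approx 0.015873$
$K{\left(s \right)} = 2 + \frac{1}{63 s}$
$\sqrt{K{\left(27 \right)} + \frac{U + B}{901 - 652}} = \sqrt{\left(2 + \frac{1}{63 \cdot 27}\right) + \frac{178 - 1271}{901 - 652}} = \sqrt{\left(2 + \frac{1}{63} \cdot \frac{1}{27}\right) - \frac{1093}{249}} = \sqrt{\left(2 + \frac{1}{1701}\right) - \frac{1093}{249}} = \sqrt{\frac{3403}{1701} - \frac{1093}{249}} = \sqrt{- \frac{337282}{141183}} = \frac{i \sqrt{587882526}}{15687}$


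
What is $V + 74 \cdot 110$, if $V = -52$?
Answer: $8088$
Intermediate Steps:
$V + 74 \cdot 110 = -52 + 74 \cdot 110 = -52 + 8140 = 8088$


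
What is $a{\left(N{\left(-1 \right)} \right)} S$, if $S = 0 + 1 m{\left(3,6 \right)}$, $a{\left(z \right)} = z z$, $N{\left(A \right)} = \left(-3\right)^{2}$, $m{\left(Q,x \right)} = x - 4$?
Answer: $162$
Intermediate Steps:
$m{\left(Q,x \right)} = -4 + x$ ($m{\left(Q,x \right)} = x - 4 = -4 + x$)
$N{\left(A \right)} = 9$
$a{\left(z \right)} = z^{2}$
$S = 2$ ($S = 0 + 1 \left(-4 + 6\right) = 0 + 1 \cdot 2 = 0 + 2 = 2$)
$a{\left(N{\left(-1 \right)} \right)} S = 9^{2} \cdot 2 = 81 \cdot 2 = 162$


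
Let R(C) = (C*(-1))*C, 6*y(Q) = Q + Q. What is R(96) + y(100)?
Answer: -27548/3 ≈ -9182.7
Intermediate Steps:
y(Q) = Q/3 (y(Q) = (Q + Q)/6 = (2*Q)/6 = Q/3)
R(C) = -C² (R(C) = (-C)*C = -C²)
R(96) + y(100) = -1*96² + (⅓)*100 = -1*9216 + 100/3 = -9216 + 100/3 = -27548/3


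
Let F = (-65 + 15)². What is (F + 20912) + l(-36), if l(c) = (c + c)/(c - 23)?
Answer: 1381380/59 ≈ 23413.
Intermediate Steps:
F = 2500 (F = (-50)² = 2500)
l(c) = 2*c/(-23 + c) (l(c) = (2*c)/(-23 + c) = 2*c/(-23 + c))
(F + 20912) + l(-36) = (2500 + 20912) + 2*(-36)/(-23 - 36) = 23412 + 2*(-36)/(-59) = 23412 + 2*(-36)*(-1/59) = 23412 + 72/59 = 1381380/59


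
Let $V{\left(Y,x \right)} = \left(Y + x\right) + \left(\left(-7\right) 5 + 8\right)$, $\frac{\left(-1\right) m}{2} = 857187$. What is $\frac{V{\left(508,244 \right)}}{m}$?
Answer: $- \frac{725}{1714374} \approx -0.00042289$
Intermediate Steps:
$m = -1714374$ ($m = \left(-2\right) 857187 = -1714374$)
$V{\left(Y,x \right)} = -27 + Y + x$ ($V{\left(Y,x \right)} = \left(Y + x\right) + \left(-35 + 8\right) = \left(Y + x\right) - 27 = -27 + Y + x$)
$\frac{V{\left(508,244 \right)}}{m} = \frac{-27 + 508 + 244}{-1714374} = 725 \left(- \frac{1}{1714374}\right) = - \frac{725}{1714374}$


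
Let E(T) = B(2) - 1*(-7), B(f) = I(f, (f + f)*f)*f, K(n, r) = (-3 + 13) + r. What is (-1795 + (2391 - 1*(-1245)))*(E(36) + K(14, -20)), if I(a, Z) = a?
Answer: 1841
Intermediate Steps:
K(n, r) = 10 + r
B(f) = f² (B(f) = f*f = f²)
E(T) = 11 (E(T) = 2² - 1*(-7) = 4 + 7 = 11)
(-1795 + (2391 - 1*(-1245)))*(E(36) + K(14, -20)) = (-1795 + (2391 - 1*(-1245)))*(11 + (10 - 20)) = (-1795 + (2391 + 1245))*(11 - 10) = (-1795 + 3636)*1 = 1841*1 = 1841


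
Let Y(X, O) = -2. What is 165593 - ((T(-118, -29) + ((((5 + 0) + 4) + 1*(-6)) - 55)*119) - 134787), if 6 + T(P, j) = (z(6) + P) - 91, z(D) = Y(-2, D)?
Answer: 306785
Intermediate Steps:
z(D) = -2
T(P, j) = -99 + P (T(P, j) = -6 + ((-2 + P) - 91) = -6 + (-93 + P) = -99 + P)
165593 - ((T(-118, -29) + ((((5 + 0) + 4) + 1*(-6)) - 55)*119) - 134787) = 165593 - (((-99 - 118) + ((((5 + 0) + 4) + 1*(-6)) - 55)*119) - 134787) = 165593 - ((-217 + (((5 + 4) - 6) - 55)*119) - 134787) = 165593 - ((-217 + ((9 - 6) - 55)*119) - 134787) = 165593 - ((-217 + (3 - 55)*119) - 134787) = 165593 - ((-217 - 52*119) - 134787) = 165593 - ((-217 - 6188) - 134787) = 165593 - (-6405 - 134787) = 165593 - 1*(-141192) = 165593 + 141192 = 306785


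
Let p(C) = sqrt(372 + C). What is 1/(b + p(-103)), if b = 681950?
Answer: 681950/465055802231 - sqrt(269)/465055802231 ≈ 1.4663e-6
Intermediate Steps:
1/(b + p(-103)) = 1/(681950 + sqrt(372 - 103)) = 1/(681950 + sqrt(269))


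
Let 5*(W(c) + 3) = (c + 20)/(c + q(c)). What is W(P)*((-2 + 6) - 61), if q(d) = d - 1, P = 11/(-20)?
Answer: 19361/70 ≈ 276.59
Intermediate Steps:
P = -11/20 (P = 11*(-1/20) = -11/20 ≈ -0.55000)
q(d) = -1 + d
W(c) = -3 + (20 + c)/(5*(-1 + 2*c)) (W(c) = -3 + ((c + 20)/(c + (-1 + c)))/5 = -3 + ((20 + c)/(-1 + 2*c))/5 = -3 + (20 + c)/(5*(-1 + 2*c)))
W(P)*((-2 + 6) - 61) = ((35 - 29*(-11/20))/(5*(-1 + 2*(-11/20))))*((-2 + 6) - 61) = ((35 + 319/20)/(5*(-1 - 11/10)))*(4 - 61) = ((⅕)*(1019/20)/(-21/10))*(-57) = ((⅕)*(-10/21)*(1019/20))*(-57) = -1019/210*(-57) = 19361/70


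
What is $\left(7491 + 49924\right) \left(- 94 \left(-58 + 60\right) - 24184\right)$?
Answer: $-1399318380$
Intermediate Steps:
$\left(7491 + 49924\right) \left(- 94 \left(-58 + 60\right) - 24184\right) = 57415 \left(\left(-94\right) 2 - 24184\right) = 57415 \left(-188 - 24184\right) = 57415 \left(-24372\right) = -1399318380$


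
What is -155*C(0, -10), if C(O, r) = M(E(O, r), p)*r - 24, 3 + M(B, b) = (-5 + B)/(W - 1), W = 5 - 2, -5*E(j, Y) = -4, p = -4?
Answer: -4185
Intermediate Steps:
E(j, Y) = ⅘ (E(j, Y) = -⅕*(-4) = ⅘)
W = 3
M(B, b) = -11/2 + B/2 (M(B, b) = -3 + (-5 + B)/(3 - 1) = -3 + (-5 + B)/2 = -3 + (-5 + B)*(½) = -3 + (-5/2 + B/2) = -11/2 + B/2)
C(O, r) = -24 - 51*r/10 (C(O, r) = (-11/2 + (½)*(⅘))*r - 24 = (-11/2 + ⅖)*r - 24 = -51*r/10 - 24 = -24 - 51*r/10)
-155*C(0, -10) = -155*(-24 - 51/10*(-10)) = -155*(-24 + 51) = -155*27 = -4185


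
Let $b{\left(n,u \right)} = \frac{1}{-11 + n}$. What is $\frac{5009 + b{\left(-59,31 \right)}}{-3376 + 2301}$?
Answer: $- \frac{350629}{75250} \approx -4.6595$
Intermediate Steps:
$\frac{5009 + b{\left(-59,31 \right)}}{-3376 + 2301} = \frac{5009 + \frac{1}{-11 - 59}}{-3376 + 2301} = \frac{5009 + \frac{1}{-70}}{-1075} = \left(5009 - \frac{1}{70}\right) \left(- \frac{1}{1075}\right) = \frac{350629}{70} \left(- \frac{1}{1075}\right) = - \frac{350629}{75250}$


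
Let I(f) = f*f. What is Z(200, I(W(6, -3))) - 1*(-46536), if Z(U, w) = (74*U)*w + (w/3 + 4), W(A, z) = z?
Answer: 179743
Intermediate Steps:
I(f) = f²
Z(U, w) = 4 + w/3 + 74*U*w (Z(U, w) = 74*U*w + (w/3 + 4) = 74*U*w + (4 + w/3) = 4 + w/3 + 74*U*w)
Z(200, I(W(6, -3))) - 1*(-46536) = (4 + (⅓)*(-3)² + 74*200*(-3)²) - 1*(-46536) = (4 + (⅓)*9 + 74*200*9) + 46536 = (4 + 3 + 133200) + 46536 = 133207 + 46536 = 179743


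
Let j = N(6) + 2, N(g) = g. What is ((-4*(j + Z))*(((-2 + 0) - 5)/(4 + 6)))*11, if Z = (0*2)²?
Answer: 1232/5 ≈ 246.40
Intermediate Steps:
Z = 0 (Z = 0² = 0)
j = 8 (j = 6 + 2 = 8)
((-4*(j + Z))*(((-2 + 0) - 5)/(4 + 6)))*11 = ((-4*(8 + 0))*(((-2 + 0) - 5)/(4 + 6)))*11 = ((-4*8)*((-2 - 5)/10))*11 = -(-224)/10*11 = -32*(-7/10)*11 = (112/5)*11 = 1232/5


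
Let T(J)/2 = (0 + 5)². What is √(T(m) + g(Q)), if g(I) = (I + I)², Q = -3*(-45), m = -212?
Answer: 5*√2918 ≈ 270.09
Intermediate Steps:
T(J) = 50 (T(J) = 2*(0 + 5)² = 2*5² = 2*25 = 50)
Q = 135
g(I) = 4*I² (g(I) = (2*I)² = 4*I²)
√(T(m) + g(Q)) = √(50 + 4*135²) = √(50 + 4*18225) = √(50 + 72900) = √72950 = 5*√2918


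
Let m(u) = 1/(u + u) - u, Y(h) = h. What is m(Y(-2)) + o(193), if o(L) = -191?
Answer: -757/4 ≈ -189.25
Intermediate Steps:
m(u) = 1/(2*u) - u
m(Y(-2)) + o(193) = ((½)/(-2) - 1*(-2)) - 191 = ((½)*(-½) + 2) - 191 = (-¼ + 2) - 191 = 7/4 - 191 = -757/4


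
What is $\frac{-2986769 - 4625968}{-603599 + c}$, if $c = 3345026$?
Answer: $- \frac{2537579}{913809} \approx -2.7769$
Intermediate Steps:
$\frac{-2986769 - 4625968}{-603599 + c} = \frac{-2986769 - 4625968}{-603599 + 3345026} = - \frac{7612737}{2741427} = \left(-7612737\right) \frac{1}{2741427} = - \frac{2537579}{913809}$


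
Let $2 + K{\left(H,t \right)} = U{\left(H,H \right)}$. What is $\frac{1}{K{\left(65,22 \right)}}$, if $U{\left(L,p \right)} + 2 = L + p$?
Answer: $\frac{1}{126} \approx 0.0079365$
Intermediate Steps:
$U{\left(L,p \right)} = -2 + L + p$ ($U{\left(L,p \right)} = -2 + \left(L + p\right) = -2 + L + p$)
$K{\left(H,t \right)} = -4 + 2 H$ ($K{\left(H,t \right)} = -2 + \left(-2 + H + H\right) = -2 + \left(-2 + 2 H\right) = -4 + 2 H$)
$\frac{1}{K{\left(65,22 \right)}} = \frac{1}{-4 + 2 \cdot 65} = \frac{1}{-4 + 130} = \frac{1}{126}$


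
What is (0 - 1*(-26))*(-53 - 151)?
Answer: -5304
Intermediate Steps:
(0 - 1*(-26))*(-53 - 151) = (0 + 26)*(-204) = 26*(-204) = -5304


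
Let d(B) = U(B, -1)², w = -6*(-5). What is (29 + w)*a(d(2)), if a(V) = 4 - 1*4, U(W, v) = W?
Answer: 0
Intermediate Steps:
w = 30
d(B) = B²
a(V) = 0 (a(V) = 4 - 4 = 0)
(29 + w)*a(d(2)) = (29 + 30)*0 = 59*0 = 0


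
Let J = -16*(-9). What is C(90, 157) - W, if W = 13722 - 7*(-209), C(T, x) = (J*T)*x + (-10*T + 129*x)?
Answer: 2038888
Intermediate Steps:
J = 144
C(T, x) = -10*T + 129*x + 144*T*x (C(T, x) = (144*T)*x + (-10*T + 129*x) = 144*T*x + (-10*T + 129*x) = -10*T + 129*x + 144*T*x)
W = 15185 (W = 13722 - 1*(-1463) = 13722 + 1463 = 15185)
C(90, 157) - W = (-10*90 + 129*157 + 144*90*157) - 1*15185 = (-900 + 20253 + 2034720) - 15185 = 2054073 - 15185 = 2038888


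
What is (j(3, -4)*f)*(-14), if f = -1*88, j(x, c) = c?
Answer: -4928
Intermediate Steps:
f = -88
(j(3, -4)*f)*(-14) = -4*(-88)*(-14) = 352*(-14) = -4928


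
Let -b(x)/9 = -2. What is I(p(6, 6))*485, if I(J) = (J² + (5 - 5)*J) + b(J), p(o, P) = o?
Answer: 26190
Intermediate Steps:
b(x) = 18 (b(x) = -9*(-2) = 18)
I(J) = 18 + J² (I(J) = (J² + (5 - 5)*J) + 18 = (J² + 0*J) + 18 = (J² + 0) + 18 = J² + 18 = 18 + J²)
I(p(6, 6))*485 = (18 + 6²)*485 = (18 + 36)*485 = 54*485 = 26190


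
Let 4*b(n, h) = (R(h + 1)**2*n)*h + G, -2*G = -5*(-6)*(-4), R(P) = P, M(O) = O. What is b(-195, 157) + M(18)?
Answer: -191068182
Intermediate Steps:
G = 60 (G = -(-5*(-6))*(-4)/2 = -15*(-4) = -1/2*(-120) = 60)
b(n, h) = 15 + h*n*(1 + h)**2/4 (b(n, h) = (((h + 1)**2*n)*h + 60)/4 = (((1 + h)**2*n)*h + 60)/4 = ((n*(1 + h)**2)*h + 60)/4 = (h*n*(1 + h)**2 + 60)/4 = (60 + h*n*(1 + h)**2)/4 = 15 + h*n*(1 + h)**2/4)
b(-195, 157) + M(18) = (15 + (1/4)*157*(-195)*(1 + 157)**2) + 18 = (15 + (1/4)*157*(-195)*158**2) + 18 = (15 + (1/4)*157*(-195)*24964) + 18 = (15 - 191068215) + 18 = -191068200 + 18 = -191068182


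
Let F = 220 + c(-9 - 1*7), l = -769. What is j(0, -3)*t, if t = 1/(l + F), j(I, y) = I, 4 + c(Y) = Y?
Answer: 0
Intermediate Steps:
c(Y) = -4 + Y
F = 200 (F = 220 + (-4 + (-9 - 1*7)) = 220 + (-4 + (-9 - 7)) = 220 + (-4 - 16) = 220 - 20 = 200)
t = -1/569 (t = 1/(-769 + 200) = 1/(-569) = -1/569 ≈ -0.0017575)
j(0, -3)*t = 0*(-1/569) = 0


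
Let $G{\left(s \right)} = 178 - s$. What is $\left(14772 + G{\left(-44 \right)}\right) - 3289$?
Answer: $11705$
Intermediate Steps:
$\left(14772 + G{\left(-44 \right)}\right) - 3289 = \left(14772 + \left(178 - -44\right)\right) - 3289 = \left(14772 + \left(178 + 44\right)\right) - 3289 = \left(14772 + 222\right) - 3289 = 14994 - 3289 = 11705$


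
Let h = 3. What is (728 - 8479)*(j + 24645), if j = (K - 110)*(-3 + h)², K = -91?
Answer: -191023395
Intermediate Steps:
j = 0 (j = (-91 - 110)*(-3 + 3)² = -201*0² = -201*0 = 0)
(728 - 8479)*(j + 24645) = (728 - 8479)*(0 + 24645) = -7751*24645 = -191023395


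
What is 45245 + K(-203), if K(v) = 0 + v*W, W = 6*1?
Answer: 44027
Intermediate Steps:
W = 6
K(v) = 6*v (K(v) = 0 + v*6 = 0 + 6*v = 6*v)
45245 + K(-203) = 45245 + 6*(-203) = 45245 - 1218 = 44027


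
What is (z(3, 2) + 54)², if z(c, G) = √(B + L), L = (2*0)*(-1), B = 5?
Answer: (54 + √5)² ≈ 3162.5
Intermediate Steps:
L = 0 (L = 0*(-1) = 0)
z(c, G) = √5 (z(c, G) = √(5 + 0) = √5)
(z(3, 2) + 54)² = (√5 + 54)² = (54 + √5)²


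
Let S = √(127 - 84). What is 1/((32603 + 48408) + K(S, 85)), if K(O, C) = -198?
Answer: 1/80813 ≈ 1.2374e-5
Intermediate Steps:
S = √43 ≈ 6.5574
1/((32603 + 48408) + K(S, 85)) = 1/((32603 + 48408) - 198) = 1/(81011 - 198) = 1/80813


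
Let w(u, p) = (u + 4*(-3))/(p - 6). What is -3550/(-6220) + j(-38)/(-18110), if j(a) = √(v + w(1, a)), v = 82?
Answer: 355/622 - √329/36220 ≈ 0.57024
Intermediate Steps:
w(u, p) = (-12 + u)/(-6 + p) (w(u, p) = (u - 12)/(-6 + p) = (-12 + u)/(-6 + p))
j(a) = √(82 - 11/(-6 + a)) (j(a) = √(82 + (-12 + 1)/(-6 + a)) = √(82 - 11/(-6 + a)))
-3550/(-6220) + j(-38)/(-18110) = -3550/(-6220) + √((-503 + 82*(-38))/(-6 - 38))/(-18110) = -3550*(-1/6220) + √((-503 - 3116)/(-44))*(-1/18110) = 355/622 + √(-1/44*(-3619))*(-1/18110) = 355/622 + √(329/4)*(-1/18110) = 355/622 + (√329/2)*(-1/18110) = 355/622 - √329/36220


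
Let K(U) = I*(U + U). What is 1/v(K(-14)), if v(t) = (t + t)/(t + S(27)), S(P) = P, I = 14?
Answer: 365/784 ≈ 0.46556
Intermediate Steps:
K(U) = 28*U (K(U) = 14*(U + U) = 14*(2*U) = 28*U)
v(t) = 2*t/(27 + t) (v(t) = (t + t)/(t + 27) = (2*t)/(27 + t) = 2*t/(27 + t))
1/v(K(-14)) = 1/(2*(28*(-14))/(27 + 28*(-14))) = 1/(2*(-392)/(27 - 392)) = 1/(2*(-392)/(-365)) = 1/(2*(-392)*(-1/365)) = 1/(784/365) = 365/784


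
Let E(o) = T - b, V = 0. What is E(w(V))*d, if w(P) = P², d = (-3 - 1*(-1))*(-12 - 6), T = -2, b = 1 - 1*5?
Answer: 72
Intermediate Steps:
b = -4 (b = 1 - 5 = -4)
d = 36 (d = (-3 + 1)*(-18) = -2*(-18) = 36)
E(o) = 2 (E(o) = -2 - 1*(-4) = -2 + 4 = 2)
E(w(V))*d = 2*36 = 72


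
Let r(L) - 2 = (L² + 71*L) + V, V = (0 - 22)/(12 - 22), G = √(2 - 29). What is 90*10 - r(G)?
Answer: 4614/5 - 213*I*√3 ≈ 922.8 - 368.93*I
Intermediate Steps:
G = 3*I*√3 (G = √(-27) = 3*I*√3 ≈ 5.1962*I)
V = 11/5 (V = -22/(-10) = -22*(-⅒) = 11/5 ≈ 2.2000)
r(L) = 21/5 + L² + 71*L (r(L) = 2 + ((L² + 71*L) + 11/5) = 2 + (11/5 + L² + 71*L) = 21/5 + L² + 71*L)
90*10 - r(G) = 90*10 - (21/5 + (3*I*√3)² + 71*(3*I*√3)) = 900 - (21/5 - 27 + 213*I*√3) = 900 - (-114/5 + 213*I*√3) = 900 + (114/5 - 213*I*√3) = 4614/5 - 213*I*√3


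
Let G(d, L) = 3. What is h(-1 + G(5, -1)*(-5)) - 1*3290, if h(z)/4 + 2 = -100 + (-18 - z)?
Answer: -3706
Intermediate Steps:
h(z) = -480 - 4*z (h(z) = -8 + 4*(-100 + (-18 - z)) = -8 + 4*(-118 - z) = -8 + (-472 - 4*z) = -480 - 4*z)
h(-1 + G(5, -1)*(-5)) - 1*3290 = (-480 - 4*(-1 + 3*(-5))) - 1*3290 = (-480 - 4*(-1 - 15)) - 3290 = (-480 - 4*(-16)) - 3290 = (-480 + 64) - 3290 = -416 - 3290 = -3706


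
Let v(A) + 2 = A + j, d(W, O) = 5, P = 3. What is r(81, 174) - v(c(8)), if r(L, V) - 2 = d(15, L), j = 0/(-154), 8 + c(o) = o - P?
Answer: 12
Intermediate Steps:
c(o) = -11 + o (c(o) = -8 + (o - 1*3) = -8 + (o - 3) = -8 + (-3 + o) = -11 + o)
j = 0 (j = 0*(-1/154) = 0)
r(L, V) = 7 (r(L, V) = 2 + 5 = 7)
v(A) = -2 + A (v(A) = -2 + (A + 0) = -2 + A)
r(81, 174) - v(c(8)) = 7 - (-2 + (-11 + 8)) = 7 - (-2 - 3) = 7 - 1*(-5) = 7 + 5 = 12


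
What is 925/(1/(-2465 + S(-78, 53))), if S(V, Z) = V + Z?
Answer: -2303250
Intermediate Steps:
925/(1/(-2465 + S(-78, 53))) = 925/(1/(-2465 + (-78 + 53))) = 925/(1/(-2465 - 25)) = 925/(1/(-2490)) = 925/(-1/2490) = 925*(-2490) = -2303250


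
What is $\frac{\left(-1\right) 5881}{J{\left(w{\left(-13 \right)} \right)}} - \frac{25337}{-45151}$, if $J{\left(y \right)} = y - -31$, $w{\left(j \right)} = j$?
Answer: $- \frac{265076965}{812718} \approx -326.16$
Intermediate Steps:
$J{\left(y \right)} = 31 + y$ ($J{\left(y \right)} = y + 31 = 31 + y$)
$\frac{\left(-1\right) 5881}{J{\left(w{\left(-13 \right)} \right)}} - \frac{25337}{-45151} = \frac{\left(-1\right) 5881}{31 - 13} - \frac{25337}{-45151} = - \frac{5881}{18} - - \frac{25337}{45151} = \left(-5881\right) \frac{1}{18} + \frac{25337}{45151} = - \frac{5881}{18} + \frac{25337}{45151} = - \frac{265076965}{812718}$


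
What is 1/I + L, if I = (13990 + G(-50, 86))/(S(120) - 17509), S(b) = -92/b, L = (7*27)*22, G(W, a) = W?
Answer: 1738350307/418200 ≈ 4156.7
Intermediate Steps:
L = 4158 (L = 189*22 = 4158)
I = -418200/525293 (I = (13990 - 50)/(-92/120 - 17509) = 13940/(-92*1/120 - 17509) = 13940/(-23/30 - 17509) = 13940/(-525293/30) = 13940*(-30/525293) = -418200/525293 ≈ -0.79613)
1/I + L = 1/(-418200/525293) + 4158 = -525293/418200 + 4158 = 1738350307/418200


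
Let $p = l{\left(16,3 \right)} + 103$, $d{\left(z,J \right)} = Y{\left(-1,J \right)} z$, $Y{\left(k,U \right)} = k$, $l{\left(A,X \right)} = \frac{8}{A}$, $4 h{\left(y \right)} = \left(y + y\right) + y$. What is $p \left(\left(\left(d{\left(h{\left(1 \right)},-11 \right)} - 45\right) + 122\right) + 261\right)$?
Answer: $\frac{279243}{8} \approx 34905.0$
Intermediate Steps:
$h{\left(y \right)} = \frac{3 y}{4}$ ($h{\left(y \right)} = \frac{\left(y + y\right) + y}{4} = \frac{2 y + y}{4} = \frac{3 y}{4}$)
$d{\left(z,J \right)} = - z$
$p = \frac{207}{2}$ ($p = \frac{8}{16} + 103 = 8 \cdot \frac{1}{16} + 103 = \frac{1}{2} + 103 = \frac{207}{2} \approx 103.5$)
$p \left(\left(\left(d{\left(h{\left(1 \right)},-11 \right)} - 45\right) + 122\right) + 261\right) = \frac{207 \left(\left(\left(- \frac{3 \cdot 1}{4} - 45\right) + 122\right) + 261\right)}{2} = \frac{207 \left(\left(\left(\left(-1\right) \frac{3}{4} - 45\right) + 122\right) + 261\right)}{2} = \frac{207 \left(\left(\left(- \frac{3}{4} - 45\right) + 122\right) + 261\right)}{2} = \frac{207 \left(\left(- \frac{183}{4} + 122\right) + 261\right)}{2} = \frac{207 \left(\frac{305}{4} + 261\right)}{2} = \frac{207}{2} \cdot \frac{1349}{4} = \frac{279243}{8}$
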